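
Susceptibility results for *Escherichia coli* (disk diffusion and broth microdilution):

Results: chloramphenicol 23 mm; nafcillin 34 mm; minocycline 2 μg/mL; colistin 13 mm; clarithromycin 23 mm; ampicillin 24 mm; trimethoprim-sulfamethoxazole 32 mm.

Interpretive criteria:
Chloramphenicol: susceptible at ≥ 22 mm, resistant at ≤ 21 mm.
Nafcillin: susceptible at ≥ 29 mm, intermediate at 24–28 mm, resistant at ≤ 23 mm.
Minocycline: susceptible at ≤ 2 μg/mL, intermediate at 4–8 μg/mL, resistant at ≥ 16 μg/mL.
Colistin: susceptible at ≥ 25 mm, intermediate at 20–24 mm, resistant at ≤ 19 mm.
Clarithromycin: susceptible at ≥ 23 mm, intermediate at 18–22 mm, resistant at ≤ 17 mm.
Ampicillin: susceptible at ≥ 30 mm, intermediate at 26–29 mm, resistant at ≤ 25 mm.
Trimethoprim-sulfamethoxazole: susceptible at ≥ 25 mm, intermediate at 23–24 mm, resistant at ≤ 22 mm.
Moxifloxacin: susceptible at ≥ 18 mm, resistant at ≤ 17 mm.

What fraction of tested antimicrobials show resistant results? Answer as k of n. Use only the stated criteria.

2 of 7

Chloramphenicol: 23 mm is ≥ 22 mm ⇒ S
Nafcillin: 34 mm is ≥ 29 mm — S
Minocycline 2 μg/mL: ≤ 2 μg/mL → Susceptible
Colistin (13 mm) ≤ 19 mm ⇒ Resistant
Clarithromycin 23 mm: ≥ 23 mm — Susceptible
Ampicillin 24 mm: ≤ 25 mm ⇒ R
Trimethoprim-sulfamethoxazole: 32 mm is ≥ 25 mm → S
Resistant: 2/7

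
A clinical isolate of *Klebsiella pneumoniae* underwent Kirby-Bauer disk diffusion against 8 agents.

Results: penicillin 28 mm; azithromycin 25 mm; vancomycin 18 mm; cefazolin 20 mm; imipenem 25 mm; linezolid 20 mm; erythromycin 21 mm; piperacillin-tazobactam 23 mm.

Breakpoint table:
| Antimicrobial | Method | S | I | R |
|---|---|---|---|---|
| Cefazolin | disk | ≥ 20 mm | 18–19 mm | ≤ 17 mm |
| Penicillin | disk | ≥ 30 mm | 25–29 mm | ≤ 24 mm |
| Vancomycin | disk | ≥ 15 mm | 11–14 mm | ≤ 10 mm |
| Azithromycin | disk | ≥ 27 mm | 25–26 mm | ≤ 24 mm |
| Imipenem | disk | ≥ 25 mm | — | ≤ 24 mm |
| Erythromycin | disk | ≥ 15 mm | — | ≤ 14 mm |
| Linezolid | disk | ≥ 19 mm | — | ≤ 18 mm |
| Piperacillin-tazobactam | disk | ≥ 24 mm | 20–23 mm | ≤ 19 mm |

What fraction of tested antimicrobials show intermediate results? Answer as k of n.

3 of 8

Penicillin 28 mm: in 25–29 mm — I
Azithromycin: 25 mm is in 25–26 mm ⇒ intermediate
Vancomycin 18 mm: ≥ 15 mm — susceptible
Cefazolin: 20 mm is ≥ 20 mm ⇒ susceptible
Imipenem (25 mm) ≥ 25 mm ⇒ S
Linezolid (20 mm) ≥ 19 mm — S
Erythromycin: 21 mm is ≥ 15 mm ⇒ Susceptible
Piperacillin-tazobactam (23 mm) in 20–23 mm — I
Intermediate: 3/8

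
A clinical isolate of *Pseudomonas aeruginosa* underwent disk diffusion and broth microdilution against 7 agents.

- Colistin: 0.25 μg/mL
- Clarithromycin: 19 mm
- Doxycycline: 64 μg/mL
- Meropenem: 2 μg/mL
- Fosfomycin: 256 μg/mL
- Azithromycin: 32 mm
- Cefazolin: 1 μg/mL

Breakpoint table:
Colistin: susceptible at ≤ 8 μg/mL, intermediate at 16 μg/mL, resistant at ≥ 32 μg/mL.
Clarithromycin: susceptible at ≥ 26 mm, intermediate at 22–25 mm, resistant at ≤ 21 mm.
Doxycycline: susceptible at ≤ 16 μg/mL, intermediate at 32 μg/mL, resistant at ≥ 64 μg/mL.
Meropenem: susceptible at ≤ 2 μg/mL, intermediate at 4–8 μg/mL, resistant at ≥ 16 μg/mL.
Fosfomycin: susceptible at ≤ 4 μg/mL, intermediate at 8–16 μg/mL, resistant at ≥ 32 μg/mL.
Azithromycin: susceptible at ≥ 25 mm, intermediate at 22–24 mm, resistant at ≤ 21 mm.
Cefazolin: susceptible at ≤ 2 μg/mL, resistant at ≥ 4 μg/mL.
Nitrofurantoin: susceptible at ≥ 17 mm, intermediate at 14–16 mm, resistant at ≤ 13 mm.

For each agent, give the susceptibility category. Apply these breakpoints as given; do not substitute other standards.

Colistin (0.25 μg/mL) ≤ 8 μg/mL — Susceptible
Clarithromycin: 19 mm is ≤ 21 mm — Resistant
Doxycycline: 64 μg/mL is ≥ 64 μg/mL → R
Meropenem 2 μg/mL: ≤ 2 μg/mL → susceptible
Fosfomycin: 256 μg/mL is ≥ 32 μg/mL ⇒ Resistant
Azithromycin (32 mm) ≥ 25 mm ⇒ S
Cefazolin 1 μg/mL: ≤ 2 μg/mL → susceptible

S, R, R, S, R, S, S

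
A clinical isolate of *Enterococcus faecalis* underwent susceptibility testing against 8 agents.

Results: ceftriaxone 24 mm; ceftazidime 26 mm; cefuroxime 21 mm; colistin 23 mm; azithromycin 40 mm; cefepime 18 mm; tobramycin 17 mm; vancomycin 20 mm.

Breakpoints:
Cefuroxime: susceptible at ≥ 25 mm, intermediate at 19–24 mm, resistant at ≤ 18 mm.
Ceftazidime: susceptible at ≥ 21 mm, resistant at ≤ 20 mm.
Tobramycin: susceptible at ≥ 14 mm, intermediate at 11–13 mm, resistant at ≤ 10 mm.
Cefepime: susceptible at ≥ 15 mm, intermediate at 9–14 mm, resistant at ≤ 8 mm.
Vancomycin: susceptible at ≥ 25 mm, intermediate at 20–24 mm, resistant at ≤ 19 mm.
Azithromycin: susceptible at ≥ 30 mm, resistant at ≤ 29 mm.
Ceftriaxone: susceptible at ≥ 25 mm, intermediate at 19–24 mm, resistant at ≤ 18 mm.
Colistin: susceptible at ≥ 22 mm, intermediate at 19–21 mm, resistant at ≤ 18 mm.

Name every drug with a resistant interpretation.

none

Ceftriaxone: 24 mm is in 19–24 mm → I
Ceftazidime (26 mm) ≥ 21 mm ⇒ Susceptible
Cefuroxime 21 mm: in 19–24 mm → I
Colistin (23 mm) ≥ 22 mm — susceptible
Azithromycin 40 mm: ≥ 30 mm — Susceptible
Cefepime (18 mm) ≥ 15 mm → susceptible
Tobramycin (17 mm) ≥ 14 mm → Susceptible
Vancomycin 20 mm: in 20–24 mm — Intermediate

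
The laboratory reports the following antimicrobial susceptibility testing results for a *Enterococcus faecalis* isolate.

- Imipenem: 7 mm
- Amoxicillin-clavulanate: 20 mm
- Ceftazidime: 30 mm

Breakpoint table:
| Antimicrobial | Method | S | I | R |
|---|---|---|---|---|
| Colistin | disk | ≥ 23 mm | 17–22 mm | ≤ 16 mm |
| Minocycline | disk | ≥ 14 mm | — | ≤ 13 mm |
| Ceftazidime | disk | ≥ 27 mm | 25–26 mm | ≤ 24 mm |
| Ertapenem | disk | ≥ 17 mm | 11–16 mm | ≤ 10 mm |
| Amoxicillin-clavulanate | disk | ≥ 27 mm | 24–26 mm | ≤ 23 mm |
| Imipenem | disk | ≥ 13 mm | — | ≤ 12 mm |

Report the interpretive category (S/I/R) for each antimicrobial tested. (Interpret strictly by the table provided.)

R, R, S

Imipenem 7 mm: ≤ 12 mm → Resistant
Amoxicillin-clavulanate (20 mm) ≤ 23 mm — R
Ceftazidime (30 mm) ≥ 27 mm — S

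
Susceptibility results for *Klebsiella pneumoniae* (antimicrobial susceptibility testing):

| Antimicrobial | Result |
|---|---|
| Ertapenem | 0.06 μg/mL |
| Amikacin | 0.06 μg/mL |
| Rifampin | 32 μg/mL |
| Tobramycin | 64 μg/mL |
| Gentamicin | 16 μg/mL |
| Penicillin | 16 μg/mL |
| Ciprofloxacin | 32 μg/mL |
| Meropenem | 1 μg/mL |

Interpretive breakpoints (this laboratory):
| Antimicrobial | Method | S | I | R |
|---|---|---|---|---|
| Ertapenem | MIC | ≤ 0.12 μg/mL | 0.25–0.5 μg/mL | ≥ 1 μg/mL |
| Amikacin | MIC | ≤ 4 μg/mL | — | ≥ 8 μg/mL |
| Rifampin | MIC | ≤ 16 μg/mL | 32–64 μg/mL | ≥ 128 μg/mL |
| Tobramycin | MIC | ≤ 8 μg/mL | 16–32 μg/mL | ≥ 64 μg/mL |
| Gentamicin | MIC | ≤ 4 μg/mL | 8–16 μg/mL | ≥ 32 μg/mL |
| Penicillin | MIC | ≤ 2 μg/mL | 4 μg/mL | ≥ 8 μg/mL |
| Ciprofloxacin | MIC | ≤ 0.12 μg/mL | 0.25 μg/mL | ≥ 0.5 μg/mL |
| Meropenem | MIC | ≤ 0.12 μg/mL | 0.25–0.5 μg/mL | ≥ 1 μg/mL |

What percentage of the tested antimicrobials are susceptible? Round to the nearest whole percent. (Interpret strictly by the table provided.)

25%

Ertapenem: 0.06 μg/mL is ≤ 0.12 μg/mL — S
Amikacin 0.06 μg/mL: ≤ 4 μg/mL — S
Rifampin: 32 μg/mL is in 32–64 μg/mL ⇒ Intermediate
Tobramycin 64 μg/mL: ≥ 64 μg/mL → R
Gentamicin (16 μg/mL) in 8–16 μg/mL — intermediate
Penicillin (16 μg/mL) ≥ 8 μg/mL — resistant
Ciprofloxacin (32 μg/mL) ≥ 0.5 μg/mL → R
Meropenem 1 μg/mL: ≥ 1 μg/mL — R
Susceptible: 2/8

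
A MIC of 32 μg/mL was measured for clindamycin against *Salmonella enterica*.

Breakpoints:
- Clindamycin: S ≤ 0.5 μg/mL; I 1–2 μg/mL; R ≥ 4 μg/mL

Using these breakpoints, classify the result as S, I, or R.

R

Clindamycin (32 μg/mL) ≥ 4 μg/mL — R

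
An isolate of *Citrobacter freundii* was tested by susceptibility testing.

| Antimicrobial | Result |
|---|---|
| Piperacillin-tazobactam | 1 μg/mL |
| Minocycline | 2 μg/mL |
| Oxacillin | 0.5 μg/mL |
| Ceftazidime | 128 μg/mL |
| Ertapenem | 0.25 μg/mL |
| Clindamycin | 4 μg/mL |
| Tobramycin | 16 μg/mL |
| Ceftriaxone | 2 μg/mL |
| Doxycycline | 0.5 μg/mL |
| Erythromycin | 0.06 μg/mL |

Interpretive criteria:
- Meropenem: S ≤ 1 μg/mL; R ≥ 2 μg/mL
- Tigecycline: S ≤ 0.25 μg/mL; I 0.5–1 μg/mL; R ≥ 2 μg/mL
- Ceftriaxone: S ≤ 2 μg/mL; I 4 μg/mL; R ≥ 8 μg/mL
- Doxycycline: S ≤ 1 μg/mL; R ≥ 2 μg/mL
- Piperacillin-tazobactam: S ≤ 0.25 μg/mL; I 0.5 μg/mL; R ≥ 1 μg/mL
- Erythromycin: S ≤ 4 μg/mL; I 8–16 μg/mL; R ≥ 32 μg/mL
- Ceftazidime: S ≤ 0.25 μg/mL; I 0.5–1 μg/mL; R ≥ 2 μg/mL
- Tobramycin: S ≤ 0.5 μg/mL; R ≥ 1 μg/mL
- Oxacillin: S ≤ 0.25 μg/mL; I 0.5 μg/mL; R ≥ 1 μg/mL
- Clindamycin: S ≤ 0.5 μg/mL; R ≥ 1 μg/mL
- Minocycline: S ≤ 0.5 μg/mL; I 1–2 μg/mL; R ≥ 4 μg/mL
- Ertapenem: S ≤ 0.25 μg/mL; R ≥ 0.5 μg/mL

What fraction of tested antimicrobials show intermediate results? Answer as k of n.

2 of 10

Piperacillin-tazobactam 1 μg/mL: ≥ 1 μg/mL — R
Minocycline (2 μg/mL) in 1–2 μg/mL ⇒ intermediate
Oxacillin (0.5 μg/mL) = 0.5 μg/mL — I
Ceftazidime 128 μg/mL: ≥ 2 μg/mL ⇒ Resistant
Ertapenem (0.25 μg/mL) ≤ 0.25 μg/mL → S
Clindamycin 4 μg/mL: ≥ 1 μg/mL → resistant
Tobramycin: 16 μg/mL is ≥ 1 μg/mL — Resistant
Ceftriaxone: 2 μg/mL is ≤ 2 μg/mL → susceptible
Doxycycline (0.5 μg/mL) ≤ 1 μg/mL → susceptible
Erythromycin 0.06 μg/mL: ≤ 4 μg/mL → susceptible
Intermediate: 2/10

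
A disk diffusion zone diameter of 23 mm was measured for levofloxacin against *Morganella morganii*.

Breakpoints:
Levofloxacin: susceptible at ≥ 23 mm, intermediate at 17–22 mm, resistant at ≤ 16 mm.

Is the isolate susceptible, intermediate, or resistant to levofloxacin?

Susceptible

Levofloxacin 23 mm: ≥ 23 mm → susceptible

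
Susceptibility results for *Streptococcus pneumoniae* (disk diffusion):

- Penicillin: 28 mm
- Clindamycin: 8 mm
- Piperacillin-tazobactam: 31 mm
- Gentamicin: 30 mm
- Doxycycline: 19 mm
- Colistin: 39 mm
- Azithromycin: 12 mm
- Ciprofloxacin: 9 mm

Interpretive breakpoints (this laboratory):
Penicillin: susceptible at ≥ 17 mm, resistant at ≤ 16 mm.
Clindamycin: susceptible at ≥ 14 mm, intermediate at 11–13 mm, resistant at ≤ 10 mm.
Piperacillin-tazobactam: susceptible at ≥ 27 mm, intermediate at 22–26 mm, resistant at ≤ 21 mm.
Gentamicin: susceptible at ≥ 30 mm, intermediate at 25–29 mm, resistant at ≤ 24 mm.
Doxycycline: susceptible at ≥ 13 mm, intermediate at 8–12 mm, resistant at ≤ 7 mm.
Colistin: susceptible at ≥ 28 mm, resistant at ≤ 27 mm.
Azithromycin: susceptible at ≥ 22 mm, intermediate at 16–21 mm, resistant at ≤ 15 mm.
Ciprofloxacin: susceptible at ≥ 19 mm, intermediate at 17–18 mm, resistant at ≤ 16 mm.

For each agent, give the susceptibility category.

Penicillin 28 mm: ≥ 17 mm ⇒ S
Clindamycin: 8 mm is ≤ 10 mm — R
Piperacillin-tazobactam (31 mm) ≥ 27 mm — S
Gentamicin: 30 mm is ≥ 30 mm → susceptible
Doxycycline: 19 mm is ≥ 13 mm ⇒ susceptible
Colistin: 39 mm is ≥ 28 mm ⇒ S
Azithromycin (12 mm) ≤ 15 mm → resistant
Ciprofloxacin 9 mm: ≤ 16 mm — R

S, R, S, S, S, S, R, R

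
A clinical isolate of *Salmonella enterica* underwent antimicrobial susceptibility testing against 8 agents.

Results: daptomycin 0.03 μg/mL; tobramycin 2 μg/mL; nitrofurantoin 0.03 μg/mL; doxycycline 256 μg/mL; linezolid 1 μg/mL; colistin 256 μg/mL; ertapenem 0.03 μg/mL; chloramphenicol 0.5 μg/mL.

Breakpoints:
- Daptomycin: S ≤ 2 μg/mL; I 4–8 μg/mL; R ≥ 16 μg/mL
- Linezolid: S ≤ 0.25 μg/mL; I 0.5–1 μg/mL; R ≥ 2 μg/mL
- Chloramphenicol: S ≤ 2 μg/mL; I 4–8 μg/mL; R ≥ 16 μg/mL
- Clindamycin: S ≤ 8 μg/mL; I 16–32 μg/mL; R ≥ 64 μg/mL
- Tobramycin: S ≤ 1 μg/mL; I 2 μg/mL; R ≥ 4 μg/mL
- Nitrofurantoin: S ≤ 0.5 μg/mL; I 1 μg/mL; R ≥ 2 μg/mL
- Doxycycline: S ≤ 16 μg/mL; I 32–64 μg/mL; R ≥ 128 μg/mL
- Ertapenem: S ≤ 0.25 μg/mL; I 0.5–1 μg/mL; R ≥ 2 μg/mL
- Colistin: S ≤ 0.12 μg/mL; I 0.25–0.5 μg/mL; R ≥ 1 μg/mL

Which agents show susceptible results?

daptomycin, nitrofurantoin, ertapenem, chloramphenicol

Daptomycin: 0.03 μg/mL is ≤ 2 μg/mL ⇒ Susceptible
Tobramycin 2 μg/mL: = 2 μg/mL — I
Nitrofurantoin (0.03 μg/mL) ≤ 0.5 μg/mL → S
Doxycycline (256 μg/mL) ≥ 128 μg/mL ⇒ Resistant
Linezolid: 1 μg/mL is in 0.5–1 μg/mL → I
Colistin (256 μg/mL) ≥ 1 μg/mL → resistant
Ertapenem 0.03 μg/mL: ≤ 0.25 μg/mL — S
Chloramphenicol (0.5 μg/mL) ≤ 2 μg/mL — Susceptible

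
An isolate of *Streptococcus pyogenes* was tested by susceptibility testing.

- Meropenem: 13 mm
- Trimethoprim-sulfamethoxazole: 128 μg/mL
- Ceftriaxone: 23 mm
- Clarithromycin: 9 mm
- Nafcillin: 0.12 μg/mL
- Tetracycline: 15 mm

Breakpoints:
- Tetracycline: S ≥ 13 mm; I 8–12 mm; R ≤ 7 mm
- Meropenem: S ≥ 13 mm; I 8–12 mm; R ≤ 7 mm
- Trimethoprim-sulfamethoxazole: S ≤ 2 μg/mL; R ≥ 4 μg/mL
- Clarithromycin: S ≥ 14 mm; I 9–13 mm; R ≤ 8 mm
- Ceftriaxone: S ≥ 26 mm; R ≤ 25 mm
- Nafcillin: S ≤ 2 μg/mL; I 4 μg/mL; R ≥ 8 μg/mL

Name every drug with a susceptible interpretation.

meropenem, nafcillin, tetracycline

Meropenem 13 mm: ≥ 13 mm ⇒ S
Trimethoprim-sulfamethoxazole (128 μg/mL) ≥ 4 μg/mL → Resistant
Ceftriaxone 23 mm: ≤ 25 mm ⇒ R
Clarithromycin (9 mm) in 9–13 mm → Intermediate
Nafcillin (0.12 μg/mL) ≤ 2 μg/mL ⇒ susceptible
Tetracycline (15 mm) ≥ 13 mm — Susceptible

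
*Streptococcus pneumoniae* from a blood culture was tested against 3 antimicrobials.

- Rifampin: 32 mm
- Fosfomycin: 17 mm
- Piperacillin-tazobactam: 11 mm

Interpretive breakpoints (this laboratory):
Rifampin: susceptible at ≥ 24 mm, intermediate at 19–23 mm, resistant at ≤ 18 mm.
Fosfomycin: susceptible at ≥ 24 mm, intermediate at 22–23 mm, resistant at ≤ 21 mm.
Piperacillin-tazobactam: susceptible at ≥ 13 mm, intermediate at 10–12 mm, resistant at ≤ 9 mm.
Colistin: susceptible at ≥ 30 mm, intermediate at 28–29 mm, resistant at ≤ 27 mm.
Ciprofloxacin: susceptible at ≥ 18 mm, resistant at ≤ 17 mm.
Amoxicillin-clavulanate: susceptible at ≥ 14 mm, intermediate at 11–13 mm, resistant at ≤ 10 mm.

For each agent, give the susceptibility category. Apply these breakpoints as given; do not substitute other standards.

Rifampin 32 mm: ≥ 24 mm → S
Fosfomycin (17 mm) ≤ 21 mm ⇒ resistant
Piperacillin-tazobactam 11 mm: in 10–12 mm ⇒ intermediate

S, R, I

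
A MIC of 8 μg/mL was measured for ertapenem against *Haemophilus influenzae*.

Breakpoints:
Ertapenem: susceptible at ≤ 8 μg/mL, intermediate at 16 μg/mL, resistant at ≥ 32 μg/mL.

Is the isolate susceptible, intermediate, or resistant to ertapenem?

Susceptible

Ertapenem: 8 μg/mL is ≤ 8 μg/mL ⇒ S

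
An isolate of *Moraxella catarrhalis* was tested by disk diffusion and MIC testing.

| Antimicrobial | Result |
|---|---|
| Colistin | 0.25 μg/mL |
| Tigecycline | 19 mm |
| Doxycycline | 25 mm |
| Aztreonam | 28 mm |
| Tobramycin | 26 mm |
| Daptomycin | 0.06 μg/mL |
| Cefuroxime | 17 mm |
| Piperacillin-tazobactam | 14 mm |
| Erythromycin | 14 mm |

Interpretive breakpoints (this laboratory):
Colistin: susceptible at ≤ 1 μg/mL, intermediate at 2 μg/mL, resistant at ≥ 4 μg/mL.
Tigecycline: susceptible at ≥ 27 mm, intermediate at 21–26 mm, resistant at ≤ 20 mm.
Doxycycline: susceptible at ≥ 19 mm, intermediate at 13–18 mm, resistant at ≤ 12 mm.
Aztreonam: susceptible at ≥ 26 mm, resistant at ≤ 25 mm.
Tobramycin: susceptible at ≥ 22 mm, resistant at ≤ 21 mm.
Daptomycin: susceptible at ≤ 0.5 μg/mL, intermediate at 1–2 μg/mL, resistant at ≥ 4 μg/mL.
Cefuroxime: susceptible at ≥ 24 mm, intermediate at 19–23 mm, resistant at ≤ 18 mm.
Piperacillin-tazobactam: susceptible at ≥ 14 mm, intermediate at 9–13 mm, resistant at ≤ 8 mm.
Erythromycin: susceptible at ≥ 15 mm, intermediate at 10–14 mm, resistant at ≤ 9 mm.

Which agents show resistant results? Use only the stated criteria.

tigecycline, cefuroxime

Colistin 0.25 μg/mL: ≤ 1 μg/mL ⇒ susceptible
Tigecycline 19 mm: ≤ 20 mm → resistant
Doxycycline 25 mm: ≥ 19 mm — Susceptible
Aztreonam 28 mm: ≥ 26 mm ⇒ S
Tobramycin 26 mm: ≥ 22 mm → S
Daptomycin: 0.06 μg/mL is ≤ 0.5 μg/mL ⇒ susceptible
Cefuroxime 17 mm: ≤ 18 mm — R
Piperacillin-tazobactam (14 mm) ≥ 14 mm ⇒ S
Erythromycin: 14 mm is in 10–14 mm — Intermediate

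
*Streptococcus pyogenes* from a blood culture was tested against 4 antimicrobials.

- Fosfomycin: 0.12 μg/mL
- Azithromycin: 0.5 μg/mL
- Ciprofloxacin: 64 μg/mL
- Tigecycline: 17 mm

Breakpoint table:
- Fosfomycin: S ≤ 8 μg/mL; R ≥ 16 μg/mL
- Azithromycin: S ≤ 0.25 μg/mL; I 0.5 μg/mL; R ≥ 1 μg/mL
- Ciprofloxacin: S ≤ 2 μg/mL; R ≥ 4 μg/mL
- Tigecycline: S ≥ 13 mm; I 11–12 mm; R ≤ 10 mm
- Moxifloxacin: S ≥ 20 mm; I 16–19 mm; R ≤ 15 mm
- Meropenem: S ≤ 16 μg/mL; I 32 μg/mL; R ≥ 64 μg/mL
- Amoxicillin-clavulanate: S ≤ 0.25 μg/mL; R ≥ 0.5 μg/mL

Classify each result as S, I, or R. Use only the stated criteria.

Fosfomycin (0.12 μg/mL) ≤ 8 μg/mL → susceptible
Azithromycin 0.5 μg/mL: = 0.5 μg/mL ⇒ Intermediate
Ciprofloxacin: 64 μg/mL is ≥ 4 μg/mL — resistant
Tigecycline 17 mm: ≥ 13 mm → susceptible

S, I, R, S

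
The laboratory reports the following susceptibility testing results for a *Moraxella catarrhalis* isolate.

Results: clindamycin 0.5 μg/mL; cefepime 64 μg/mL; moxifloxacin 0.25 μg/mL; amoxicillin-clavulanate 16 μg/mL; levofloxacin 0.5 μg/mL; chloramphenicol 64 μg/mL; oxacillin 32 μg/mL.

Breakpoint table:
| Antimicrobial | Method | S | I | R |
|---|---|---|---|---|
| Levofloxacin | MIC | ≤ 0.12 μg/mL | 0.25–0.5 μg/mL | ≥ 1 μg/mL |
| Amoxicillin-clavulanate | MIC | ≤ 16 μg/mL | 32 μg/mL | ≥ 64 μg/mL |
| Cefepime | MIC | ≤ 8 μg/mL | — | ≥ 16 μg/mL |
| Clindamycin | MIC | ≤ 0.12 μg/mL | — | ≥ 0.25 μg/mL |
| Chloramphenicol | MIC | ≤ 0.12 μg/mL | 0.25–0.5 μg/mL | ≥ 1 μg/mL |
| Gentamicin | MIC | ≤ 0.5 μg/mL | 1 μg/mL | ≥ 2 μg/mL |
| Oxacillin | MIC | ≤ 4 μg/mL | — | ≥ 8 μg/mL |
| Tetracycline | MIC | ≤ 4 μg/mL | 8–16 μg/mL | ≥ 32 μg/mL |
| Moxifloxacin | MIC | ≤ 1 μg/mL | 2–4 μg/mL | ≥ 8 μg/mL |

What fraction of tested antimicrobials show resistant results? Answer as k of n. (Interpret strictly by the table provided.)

4 of 7

Clindamycin: 0.5 μg/mL is ≥ 0.25 μg/mL → resistant
Cefepime: 64 μg/mL is ≥ 16 μg/mL → R
Moxifloxacin (0.25 μg/mL) ≤ 1 μg/mL — S
Amoxicillin-clavulanate: 16 μg/mL is ≤ 16 μg/mL ⇒ susceptible
Levofloxacin 0.5 μg/mL: in 0.25–0.5 μg/mL → intermediate
Chloramphenicol: 64 μg/mL is ≥ 1 μg/mL — resistant
Oxacillin: 32 μg/mL is ≥ 8 μg/mL → Resistant
Resistant: 4/7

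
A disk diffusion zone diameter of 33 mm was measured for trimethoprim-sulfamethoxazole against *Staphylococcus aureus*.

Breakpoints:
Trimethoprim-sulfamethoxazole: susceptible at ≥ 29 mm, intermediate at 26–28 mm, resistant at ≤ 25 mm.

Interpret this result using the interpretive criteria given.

Trimethoprim-sulfamethoxazole (33 mm) ≥ 29 mm — S

Susceptible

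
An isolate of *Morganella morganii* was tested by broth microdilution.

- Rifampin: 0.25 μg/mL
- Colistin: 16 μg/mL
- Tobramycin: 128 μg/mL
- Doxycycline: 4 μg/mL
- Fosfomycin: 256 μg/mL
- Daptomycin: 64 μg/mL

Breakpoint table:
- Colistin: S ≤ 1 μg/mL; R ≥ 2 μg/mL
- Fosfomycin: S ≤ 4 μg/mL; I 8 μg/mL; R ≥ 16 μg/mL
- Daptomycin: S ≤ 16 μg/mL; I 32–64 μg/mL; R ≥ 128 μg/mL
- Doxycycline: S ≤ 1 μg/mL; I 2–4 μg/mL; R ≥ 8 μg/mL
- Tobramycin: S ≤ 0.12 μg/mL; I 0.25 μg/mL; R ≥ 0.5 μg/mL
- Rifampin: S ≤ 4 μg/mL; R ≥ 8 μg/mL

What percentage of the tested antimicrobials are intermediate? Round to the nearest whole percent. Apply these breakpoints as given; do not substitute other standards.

33%

Rifampin (0.25 μg/mL) ≤ 4 μg/mL — S
Colistin: 16 μg/mL is ≥ 2 μg/mL — R
Tobramycin 128 μg/mL: ≥ 0.5 μg/mL → Resistant
Doxycycline 4 μg/mL: in 2–4 μg/mL ⇒ I
Fosfomycin 256 μg/mL: ≥ 16 μg/mL → resistant
Daptomycin 64 μg/mL: in 32–64 μg/mL → Intermediate
Intermediate: 2/6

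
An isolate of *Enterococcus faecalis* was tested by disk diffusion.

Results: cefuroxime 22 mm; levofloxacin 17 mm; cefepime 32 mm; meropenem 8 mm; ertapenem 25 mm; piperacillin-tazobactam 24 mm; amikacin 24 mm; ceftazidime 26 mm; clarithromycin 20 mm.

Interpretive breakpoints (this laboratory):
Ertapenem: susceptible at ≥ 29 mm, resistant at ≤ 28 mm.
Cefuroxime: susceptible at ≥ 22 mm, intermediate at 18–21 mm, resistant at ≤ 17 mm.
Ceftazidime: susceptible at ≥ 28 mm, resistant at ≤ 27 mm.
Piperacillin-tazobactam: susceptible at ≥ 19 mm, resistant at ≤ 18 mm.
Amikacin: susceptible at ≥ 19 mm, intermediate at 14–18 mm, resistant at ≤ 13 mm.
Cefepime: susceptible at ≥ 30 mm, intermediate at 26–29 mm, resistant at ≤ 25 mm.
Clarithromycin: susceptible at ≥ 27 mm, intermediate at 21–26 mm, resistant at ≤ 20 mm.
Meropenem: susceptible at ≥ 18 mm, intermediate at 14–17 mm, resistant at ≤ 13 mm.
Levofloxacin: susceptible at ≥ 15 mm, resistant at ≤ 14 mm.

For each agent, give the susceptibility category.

S, S, S, R, R, S, S, R, R

Cefuroxime 22 mm: ≥ 22 mm → Susceptible
Levofloxacin: 17 mm is ≥ 15 mm → S
Cefepime (32 mm) ≥ 30 mm — Susceptible
Meropenem: 8 mm is ≤ 13 mm ⇒ R
Ertapenem 25 mm: ≤ 28 mm — Resistant
Piperacillin-tazobactam (24 mm) ≥ 19 mm ⇒ susceptible
Amikacin 24 mm: ≥ 19 mm — S
Ceftazidime 26 mm: ≤ 27 mm ⇒ Resistant
Clarithromycin: 20 mm is ≤ 20 mm — Resistant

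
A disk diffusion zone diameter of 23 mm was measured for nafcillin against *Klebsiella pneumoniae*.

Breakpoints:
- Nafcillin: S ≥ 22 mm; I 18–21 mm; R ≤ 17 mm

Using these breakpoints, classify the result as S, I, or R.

Susceptible

Nafcillin (23 mm) ≥ 22 mm → S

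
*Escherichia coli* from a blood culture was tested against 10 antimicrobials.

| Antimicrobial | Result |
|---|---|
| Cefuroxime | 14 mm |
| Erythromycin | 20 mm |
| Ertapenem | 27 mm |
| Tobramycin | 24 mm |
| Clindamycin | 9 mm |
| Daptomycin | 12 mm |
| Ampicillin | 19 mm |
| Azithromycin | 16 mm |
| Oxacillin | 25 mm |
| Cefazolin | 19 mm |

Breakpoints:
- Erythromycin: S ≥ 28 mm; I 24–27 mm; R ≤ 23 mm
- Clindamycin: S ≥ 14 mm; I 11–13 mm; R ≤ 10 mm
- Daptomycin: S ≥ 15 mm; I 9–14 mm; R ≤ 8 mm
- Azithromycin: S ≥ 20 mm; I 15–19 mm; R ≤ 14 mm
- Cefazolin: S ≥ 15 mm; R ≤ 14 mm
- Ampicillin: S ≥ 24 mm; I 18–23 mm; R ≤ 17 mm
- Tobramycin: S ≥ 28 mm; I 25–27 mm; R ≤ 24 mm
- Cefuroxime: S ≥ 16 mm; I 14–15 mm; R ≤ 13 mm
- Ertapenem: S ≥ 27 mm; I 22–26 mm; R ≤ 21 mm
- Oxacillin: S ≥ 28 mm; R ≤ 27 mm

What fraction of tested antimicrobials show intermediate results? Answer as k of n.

4 of 10

Cefuroxime (14 mm) in 14–15 mm — Intermediate
Erythromycin: 20 mm is ≤ 23 mm ⇒ R
Ertapenem 27 mm: ≥ 27 mm — susceptible
Tobramycin: 24 mm is ≤ 24 mm → Resistant
Clindamycin: 9 mm is ≤ 10 mm ⇒ R
Daptomycin 12 mm: in 9–14 mm → intermediate
Ampicillin 19 mm: in 18–23 mm ⇒ intermediate
Azithromycin 16 mm: in 15–19 mm — intermediate
Oxacillin: 25 mm is ≤ 27 mm ⇒ resistant
Cefazolin 19 mm: ≥ 15 mm ⇒ susceptible
Intermediate: 4/10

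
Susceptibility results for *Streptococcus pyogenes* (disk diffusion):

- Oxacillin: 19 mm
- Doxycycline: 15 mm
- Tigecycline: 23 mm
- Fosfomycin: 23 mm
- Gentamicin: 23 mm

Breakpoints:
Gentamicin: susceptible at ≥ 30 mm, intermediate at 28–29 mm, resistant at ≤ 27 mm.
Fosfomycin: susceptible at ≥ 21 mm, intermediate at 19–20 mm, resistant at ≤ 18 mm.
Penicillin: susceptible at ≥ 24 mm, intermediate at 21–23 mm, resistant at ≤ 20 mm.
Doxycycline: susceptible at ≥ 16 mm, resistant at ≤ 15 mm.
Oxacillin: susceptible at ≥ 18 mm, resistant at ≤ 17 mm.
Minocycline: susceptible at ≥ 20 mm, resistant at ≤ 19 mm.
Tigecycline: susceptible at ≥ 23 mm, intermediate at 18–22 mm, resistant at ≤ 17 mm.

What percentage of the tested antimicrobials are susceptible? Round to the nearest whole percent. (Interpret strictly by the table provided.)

Oxacillin (19 mm) ≥ 18 mm ⇒ susceptible
Doxycycline 15 mm: ≤ 15 mm — Resistant
Tigecycline 23 mm: ≥ 23 mm ⇒ susceptible
Fosfomycin 23 mm: ≥ 21 mm → susceptible
Gentamicin 23 mm: ≤ 27 mm ⇒ resistant
Susceptible: 3/5

60%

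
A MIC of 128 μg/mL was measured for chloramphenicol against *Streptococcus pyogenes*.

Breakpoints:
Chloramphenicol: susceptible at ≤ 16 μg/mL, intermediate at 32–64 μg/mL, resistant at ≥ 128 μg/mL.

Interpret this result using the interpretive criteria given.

Resistant

Chloramphenicol 128 μg/mL: ≥ 128 μg/mL → R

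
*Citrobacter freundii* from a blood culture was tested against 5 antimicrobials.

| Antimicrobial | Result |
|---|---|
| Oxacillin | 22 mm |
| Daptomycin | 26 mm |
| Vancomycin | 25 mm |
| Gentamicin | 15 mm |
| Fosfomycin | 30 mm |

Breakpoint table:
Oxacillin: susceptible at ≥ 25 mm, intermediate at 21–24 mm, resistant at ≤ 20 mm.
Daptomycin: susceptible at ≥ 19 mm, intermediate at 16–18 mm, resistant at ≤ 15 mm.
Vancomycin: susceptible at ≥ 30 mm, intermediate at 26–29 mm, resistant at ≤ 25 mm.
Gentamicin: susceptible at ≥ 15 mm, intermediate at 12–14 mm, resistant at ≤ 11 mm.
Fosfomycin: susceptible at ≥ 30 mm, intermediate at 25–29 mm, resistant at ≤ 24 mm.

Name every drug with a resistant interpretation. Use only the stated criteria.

vancomycin

Oxacillin (22 mm) in 21–24 mm ⇒ Intermediate
Daptomycin 26 mm: ≥ 19 mm ⇒ susceptible
Vancomycin: 25 mm is ≤ 25 mm → R
Gentamicin (15 mm) ≥ 15 mm — S
Fosfomycin: 30 mm is ≥ 30 mm — Susceptible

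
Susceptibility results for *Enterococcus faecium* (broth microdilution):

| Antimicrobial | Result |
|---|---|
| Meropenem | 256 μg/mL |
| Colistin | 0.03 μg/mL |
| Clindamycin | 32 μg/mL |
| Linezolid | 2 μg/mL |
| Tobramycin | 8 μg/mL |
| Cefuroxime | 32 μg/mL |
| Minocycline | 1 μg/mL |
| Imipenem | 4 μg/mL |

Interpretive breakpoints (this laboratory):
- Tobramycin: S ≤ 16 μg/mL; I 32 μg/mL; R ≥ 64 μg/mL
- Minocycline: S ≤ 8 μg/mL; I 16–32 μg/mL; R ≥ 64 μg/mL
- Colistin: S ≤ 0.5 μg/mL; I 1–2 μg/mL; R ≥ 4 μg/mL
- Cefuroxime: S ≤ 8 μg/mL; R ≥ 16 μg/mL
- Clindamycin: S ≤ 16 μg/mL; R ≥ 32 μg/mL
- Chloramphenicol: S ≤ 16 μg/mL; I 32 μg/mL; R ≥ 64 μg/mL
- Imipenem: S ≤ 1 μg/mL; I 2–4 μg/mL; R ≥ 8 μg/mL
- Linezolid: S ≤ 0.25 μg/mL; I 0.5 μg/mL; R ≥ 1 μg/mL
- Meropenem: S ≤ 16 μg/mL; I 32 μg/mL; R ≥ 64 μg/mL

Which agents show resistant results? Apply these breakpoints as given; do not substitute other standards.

meropenem, clindamycin, linezolid, cefuroxime

Meropenem (256 μg/mL) ≥ 64 μg/mL → Resistant
Colistin: 0.03 μg/mL is ≤ 0.5 μg/mL — S
Clindamycin (32 μg/mL) ≥ 32 μg/mL → Resistant
Linezolid (2 μg/mL) ≥ 1 μg/mL ⇒ resistant
Tobramycin: 8 μg/mL is ≤ 16 μg/mL ⇒ Susceptible
Cefuroxime 32 μg/mL: ≥ 16 μg/mL — resistant
Minocycline: 1 μg/mL is ≤ 8 μg/mL → Susceptible
Imipenem 4 μg/mL: in 2–4 μg/mL ⇒ I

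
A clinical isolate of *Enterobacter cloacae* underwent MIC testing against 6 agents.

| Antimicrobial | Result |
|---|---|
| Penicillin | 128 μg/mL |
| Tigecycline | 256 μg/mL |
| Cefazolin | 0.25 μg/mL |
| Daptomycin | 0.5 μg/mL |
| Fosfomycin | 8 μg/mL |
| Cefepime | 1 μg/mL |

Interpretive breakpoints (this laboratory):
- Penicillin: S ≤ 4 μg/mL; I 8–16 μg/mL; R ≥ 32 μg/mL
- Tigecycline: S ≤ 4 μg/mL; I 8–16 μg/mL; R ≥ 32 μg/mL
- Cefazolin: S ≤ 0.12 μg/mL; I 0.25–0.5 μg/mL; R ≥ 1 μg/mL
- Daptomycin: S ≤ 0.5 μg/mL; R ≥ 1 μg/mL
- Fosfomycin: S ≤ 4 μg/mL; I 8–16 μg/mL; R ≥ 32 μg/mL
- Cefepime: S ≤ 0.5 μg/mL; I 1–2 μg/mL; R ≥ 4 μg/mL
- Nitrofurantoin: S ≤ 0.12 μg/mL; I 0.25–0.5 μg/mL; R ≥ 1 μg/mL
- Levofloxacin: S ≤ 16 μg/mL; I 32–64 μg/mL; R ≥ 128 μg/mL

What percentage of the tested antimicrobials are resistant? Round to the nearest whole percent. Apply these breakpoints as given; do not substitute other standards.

33%

Penicillin (128 μg/mL) ≥ 32 μg/mL → resistant
Tigecycline (256 μg/mL) ≥ 32 μg/mL — R
Cefazolin: 0.25 μg/mL is in 0.25–0.5 μg/mL → I
Daptomycin 0.5 μg/mL: ≤ 0.5 μg/mL ⇒ Susceptible
Fosfomycin 8 μg/mL: in 8–16 μg/mL — I
Cefepime (1 μg/mL) in 1–2 μg/mL ⇒ Intermediate
Resistant: 2/6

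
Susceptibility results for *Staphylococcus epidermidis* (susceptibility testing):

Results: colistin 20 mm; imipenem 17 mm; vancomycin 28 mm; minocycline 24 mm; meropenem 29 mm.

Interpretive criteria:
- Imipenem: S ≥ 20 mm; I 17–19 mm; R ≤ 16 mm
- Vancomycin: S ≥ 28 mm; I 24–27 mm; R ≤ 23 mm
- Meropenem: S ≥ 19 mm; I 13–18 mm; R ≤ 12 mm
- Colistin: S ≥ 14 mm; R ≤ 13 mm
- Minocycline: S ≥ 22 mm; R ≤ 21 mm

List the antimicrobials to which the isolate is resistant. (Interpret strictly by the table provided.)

Colistin: 20 mm is ≥ 14 mm → Susceptible
Imipenem (17 mm) in 17–19 mm — I
Vancomycin: 28 mm is ≥ 28 mm ⇒ susceptible
Minocycline 24 mm: ≥ 22 mm → Susceptible
Meropenem: 29 mm is ≥ 19 mm → S

none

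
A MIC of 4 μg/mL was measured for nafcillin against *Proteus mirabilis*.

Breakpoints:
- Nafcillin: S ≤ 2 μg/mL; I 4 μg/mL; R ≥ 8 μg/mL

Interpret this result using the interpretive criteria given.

Nafcillin: 4 μg/mL is = 4 μg/mL — I

Intermediate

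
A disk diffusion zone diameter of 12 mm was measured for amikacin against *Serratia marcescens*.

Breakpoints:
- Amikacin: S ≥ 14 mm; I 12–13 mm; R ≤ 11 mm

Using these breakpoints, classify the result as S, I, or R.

Amikacin (12 mm) in 12–13 mm → I

I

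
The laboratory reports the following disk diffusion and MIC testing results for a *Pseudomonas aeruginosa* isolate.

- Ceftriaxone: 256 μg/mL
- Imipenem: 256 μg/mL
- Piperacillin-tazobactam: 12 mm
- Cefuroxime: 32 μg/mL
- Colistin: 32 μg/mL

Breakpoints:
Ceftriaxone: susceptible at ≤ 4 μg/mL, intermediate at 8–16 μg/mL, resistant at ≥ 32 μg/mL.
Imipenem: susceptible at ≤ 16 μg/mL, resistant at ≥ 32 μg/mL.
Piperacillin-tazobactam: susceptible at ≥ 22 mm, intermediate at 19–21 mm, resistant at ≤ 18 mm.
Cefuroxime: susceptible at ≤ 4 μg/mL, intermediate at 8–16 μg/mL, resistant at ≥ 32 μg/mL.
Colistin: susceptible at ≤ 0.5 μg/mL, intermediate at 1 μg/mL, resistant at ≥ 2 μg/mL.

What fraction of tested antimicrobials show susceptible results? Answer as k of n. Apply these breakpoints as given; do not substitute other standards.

0 of 5

Ceftriaxone (256 μg/mL) ≥ 32 μg/mL → Resistant
Imipenem: 256 μg/mL is ≥ 32 μg/mL → Resistant
Piperacillin-tazobactam: 12 mm is ≤ 18 mm → resistant
Cefuroxime: 32 μg/mL is ≥ 32 μg/mL — Resistant
Colistin (32 μg/mL) ≥ 2 μg/mL ⇒ R
Susceptible: 0/5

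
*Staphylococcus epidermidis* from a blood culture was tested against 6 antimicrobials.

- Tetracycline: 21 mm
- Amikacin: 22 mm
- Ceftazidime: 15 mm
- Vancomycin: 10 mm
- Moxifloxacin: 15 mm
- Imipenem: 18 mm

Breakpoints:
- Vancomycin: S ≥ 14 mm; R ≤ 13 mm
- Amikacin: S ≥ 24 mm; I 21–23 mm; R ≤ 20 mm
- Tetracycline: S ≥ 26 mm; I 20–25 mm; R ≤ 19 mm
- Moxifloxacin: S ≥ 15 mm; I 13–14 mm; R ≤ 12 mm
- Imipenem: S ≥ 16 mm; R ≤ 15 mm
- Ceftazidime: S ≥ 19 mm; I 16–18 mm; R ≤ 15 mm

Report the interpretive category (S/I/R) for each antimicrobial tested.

I, I, R, R, S, S

Tetracycline 21 mm: in 20–25 mm — I
Amikacin (22 mm) in 21–23 mm ⇒ I
Ceftazidime 15 mm: ≤ 15 mm ⇒ resistant
Vancomycin: 10 mm is ≤ 13 mm → Resistant
Moxifloxacin (15 mm) ≥ 15 mm ⇒ S
Imipenem 18 mm: ≥ 16 mm → susceptible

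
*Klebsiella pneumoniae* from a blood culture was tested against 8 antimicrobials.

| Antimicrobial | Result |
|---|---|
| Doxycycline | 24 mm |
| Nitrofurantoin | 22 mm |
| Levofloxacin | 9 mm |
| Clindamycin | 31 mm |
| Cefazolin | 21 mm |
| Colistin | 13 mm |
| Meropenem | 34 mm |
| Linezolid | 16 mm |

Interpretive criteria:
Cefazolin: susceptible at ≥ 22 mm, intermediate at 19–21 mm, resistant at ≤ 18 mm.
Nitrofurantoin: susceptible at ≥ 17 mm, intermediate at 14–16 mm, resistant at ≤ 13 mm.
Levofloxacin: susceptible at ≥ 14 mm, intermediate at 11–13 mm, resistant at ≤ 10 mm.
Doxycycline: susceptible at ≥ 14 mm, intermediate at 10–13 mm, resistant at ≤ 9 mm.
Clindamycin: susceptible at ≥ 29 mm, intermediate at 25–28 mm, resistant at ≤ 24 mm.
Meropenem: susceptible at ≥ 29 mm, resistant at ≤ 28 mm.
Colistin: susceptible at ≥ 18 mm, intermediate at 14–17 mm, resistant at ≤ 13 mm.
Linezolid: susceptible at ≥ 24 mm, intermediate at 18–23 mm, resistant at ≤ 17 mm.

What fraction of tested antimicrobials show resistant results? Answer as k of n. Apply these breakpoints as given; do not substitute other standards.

3 of 8

Doxycycline: 24 mm is ≥ 14 mm → susceptible
Nitrofurantoin: 22 mm is ≥ 17 mm ⇒ S
Levofloxacin 9 mm: ≤ 10 mm → R
Clindamycin (31 mm) ≥ 29 mm ⇒ Susceptible
Cefazolin (21 mm) in 19–21 mm → I
Colistin: 13 mm is ≤ 13 mm → Resistant
Meropenem 34 mm: ≥ 29 mm → Susceptible
Linezolid 16 mm: ≤ 17 mm ⇒ Resistant
Resistant: 3/8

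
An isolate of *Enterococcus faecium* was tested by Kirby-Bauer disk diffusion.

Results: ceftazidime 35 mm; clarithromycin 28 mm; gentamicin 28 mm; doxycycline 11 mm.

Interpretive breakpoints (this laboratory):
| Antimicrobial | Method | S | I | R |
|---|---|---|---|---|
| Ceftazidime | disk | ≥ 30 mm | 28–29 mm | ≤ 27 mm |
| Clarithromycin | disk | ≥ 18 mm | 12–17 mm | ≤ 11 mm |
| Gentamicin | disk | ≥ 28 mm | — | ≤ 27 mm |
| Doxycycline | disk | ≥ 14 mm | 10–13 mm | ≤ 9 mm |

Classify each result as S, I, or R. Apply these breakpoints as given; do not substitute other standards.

Ceftazidime: 35 mm is ≥ 30 mm — Susceptible
Clarithromycin: 28 mm is ≥ 18 mm → S
Gentamicin (28 mm) ≥ 28 mm — S
Doxycycline (11 mm) in 10–13 mm → intermediate

S, S, S, I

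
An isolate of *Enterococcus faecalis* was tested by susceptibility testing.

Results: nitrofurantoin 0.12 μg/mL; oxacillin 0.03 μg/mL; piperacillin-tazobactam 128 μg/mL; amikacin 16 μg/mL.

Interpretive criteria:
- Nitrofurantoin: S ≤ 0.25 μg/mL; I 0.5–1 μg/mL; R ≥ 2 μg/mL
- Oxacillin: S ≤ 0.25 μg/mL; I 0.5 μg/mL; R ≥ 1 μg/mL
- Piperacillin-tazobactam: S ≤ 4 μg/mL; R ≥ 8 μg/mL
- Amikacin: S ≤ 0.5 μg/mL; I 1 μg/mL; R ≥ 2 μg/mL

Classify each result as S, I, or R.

Nitrofurantoin (0.12 μg/mL) ≤ 0.25 μg/mL ⇒ Susceptible
Oxacillin: 0.03 μg/mL is ≤ 0.25 μg/mL — Susceptible
Piperacillin-tazobactam: 128 μg/mL is ≥ 8 μg/mL ⇒ R
Amikacin 16 μg/mL: ≥ 2 μg/mL ⇒ resistant

S, S, R, R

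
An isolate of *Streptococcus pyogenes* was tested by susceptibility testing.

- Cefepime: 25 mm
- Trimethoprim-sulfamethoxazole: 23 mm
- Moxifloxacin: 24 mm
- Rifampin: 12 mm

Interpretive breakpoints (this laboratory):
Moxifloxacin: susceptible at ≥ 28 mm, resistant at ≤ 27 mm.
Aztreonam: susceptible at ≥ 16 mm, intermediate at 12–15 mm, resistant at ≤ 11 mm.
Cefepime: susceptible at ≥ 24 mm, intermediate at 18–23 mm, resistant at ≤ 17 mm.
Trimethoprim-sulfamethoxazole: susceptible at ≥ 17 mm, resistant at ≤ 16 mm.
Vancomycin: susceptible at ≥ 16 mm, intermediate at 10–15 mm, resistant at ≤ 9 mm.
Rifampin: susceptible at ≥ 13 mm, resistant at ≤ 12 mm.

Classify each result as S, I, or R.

S, S, R, R

Cefepime (25 mm) ≥ 24 mm → S
Trimethoprim-sulfamethoxazole: 23 mm is ≥ 17 mm → Susceptible
Moxifloxacin (24 mm) ≤ 27 mm — resistant
Rifampin (12 mm) ≤ 12 mm → R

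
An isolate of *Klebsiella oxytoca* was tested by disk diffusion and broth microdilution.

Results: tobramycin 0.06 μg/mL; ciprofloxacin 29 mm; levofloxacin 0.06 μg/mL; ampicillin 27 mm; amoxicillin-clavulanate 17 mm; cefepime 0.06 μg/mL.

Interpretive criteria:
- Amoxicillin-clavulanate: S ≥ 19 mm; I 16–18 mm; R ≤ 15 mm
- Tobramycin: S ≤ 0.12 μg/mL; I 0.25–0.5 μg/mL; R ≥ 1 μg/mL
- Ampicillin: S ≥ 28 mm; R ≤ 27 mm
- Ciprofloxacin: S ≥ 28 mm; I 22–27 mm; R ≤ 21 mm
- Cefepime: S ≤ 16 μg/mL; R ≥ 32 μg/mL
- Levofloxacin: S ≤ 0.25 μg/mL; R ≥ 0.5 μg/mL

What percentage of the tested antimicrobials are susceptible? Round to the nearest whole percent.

67%

Tobramycin (0.06 μg/mL) ≤ 0.12 μg/mL → S
Ciprofloxacin (29 mm) ≥ 28 mm ⇒ susceptible
Levofloxacin (0.06 μg/mL) ≤ 0.25 μg/mL ⇒ Susceptible
Ampicillin (27 mm) ≤ 27 mm — R
Amoxicillin-clavulanate (17 mm) in 16–18 mm → I
Cefepime 0.06 μg/mL: ≤ 16 μg/mL ⇒ susceptible
Susceptible: 4/6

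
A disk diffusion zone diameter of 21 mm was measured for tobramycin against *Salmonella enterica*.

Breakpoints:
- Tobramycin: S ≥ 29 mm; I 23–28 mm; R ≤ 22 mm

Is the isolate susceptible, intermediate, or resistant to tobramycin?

Tobramycin: 21 mm is ≤ 22 mm ⇒ resistant

Resistant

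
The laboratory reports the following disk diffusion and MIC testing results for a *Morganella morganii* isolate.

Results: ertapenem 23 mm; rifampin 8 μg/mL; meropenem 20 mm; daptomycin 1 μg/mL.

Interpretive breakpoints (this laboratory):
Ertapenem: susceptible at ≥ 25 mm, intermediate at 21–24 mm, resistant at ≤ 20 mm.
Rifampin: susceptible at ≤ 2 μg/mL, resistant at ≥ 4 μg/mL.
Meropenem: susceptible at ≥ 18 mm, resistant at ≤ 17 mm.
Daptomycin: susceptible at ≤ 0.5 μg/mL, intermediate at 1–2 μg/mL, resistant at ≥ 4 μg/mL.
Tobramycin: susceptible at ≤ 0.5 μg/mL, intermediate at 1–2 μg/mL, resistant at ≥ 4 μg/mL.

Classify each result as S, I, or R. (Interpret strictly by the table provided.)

Ertapenem (23 mm) in 21–24 mm → I
Rifampin (8 μg/mL) ≥ 4 μg/mL ⇒ R
Meropenem 20 mm: ≥ 18 mm ⇒ susceptible
Daptomycin: 1 μg/mL is in 1–2 μg/mL — Intermediate

I, R, S, I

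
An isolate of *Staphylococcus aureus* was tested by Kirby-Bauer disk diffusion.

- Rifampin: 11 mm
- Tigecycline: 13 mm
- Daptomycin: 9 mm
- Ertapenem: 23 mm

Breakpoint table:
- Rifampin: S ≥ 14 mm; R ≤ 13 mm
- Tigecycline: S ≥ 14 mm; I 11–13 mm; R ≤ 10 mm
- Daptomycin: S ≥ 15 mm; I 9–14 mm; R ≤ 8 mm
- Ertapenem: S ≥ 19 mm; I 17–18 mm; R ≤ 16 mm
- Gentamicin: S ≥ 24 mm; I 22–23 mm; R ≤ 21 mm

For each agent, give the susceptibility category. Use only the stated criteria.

R, I, I, S

Rifampin (11 mm) ≤ 13 mm ⇒ resistant
Tigecycline 13 mm: in 11–13 mm → Intermediate
Daptomycin: 9 mm is in 9–14 mm — intermediate
Ertapenem: 23 mm is ≥ 19 mm ⇒ S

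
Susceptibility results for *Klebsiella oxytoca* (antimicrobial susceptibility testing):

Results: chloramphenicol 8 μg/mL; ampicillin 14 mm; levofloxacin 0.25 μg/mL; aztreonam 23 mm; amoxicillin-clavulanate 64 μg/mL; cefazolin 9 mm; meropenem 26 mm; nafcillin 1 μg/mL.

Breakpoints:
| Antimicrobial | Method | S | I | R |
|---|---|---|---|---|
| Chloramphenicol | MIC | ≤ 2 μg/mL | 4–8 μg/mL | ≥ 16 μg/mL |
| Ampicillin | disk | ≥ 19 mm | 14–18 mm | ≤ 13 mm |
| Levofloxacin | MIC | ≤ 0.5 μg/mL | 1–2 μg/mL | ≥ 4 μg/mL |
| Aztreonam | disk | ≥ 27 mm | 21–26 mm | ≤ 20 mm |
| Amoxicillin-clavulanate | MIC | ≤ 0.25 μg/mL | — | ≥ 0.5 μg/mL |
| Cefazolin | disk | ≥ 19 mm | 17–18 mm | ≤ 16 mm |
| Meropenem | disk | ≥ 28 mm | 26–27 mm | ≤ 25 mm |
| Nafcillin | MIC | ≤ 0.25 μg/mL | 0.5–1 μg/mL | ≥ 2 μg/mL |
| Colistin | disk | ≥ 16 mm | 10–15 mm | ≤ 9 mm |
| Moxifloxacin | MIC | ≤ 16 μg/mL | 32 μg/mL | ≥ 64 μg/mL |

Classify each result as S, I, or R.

I, I, S, I, R, R, I, I

Chloramphenicol 8 μg/mL: in 4–8 μg/mL — Intermediate
Ampicillin: 14 mm is in 14–18 mm ⇒ Intermediate
Levofloxacin (0.25 μg/mL) ≤ 0.5 μg/mL — Susceptible
Aztreonam 23 mm: in 21–26 mm → Intermediate
Amoxicillin-clavulanate (64 μg/mL) ≥ 0.5 μg/mL → Resistant
Cefazolin 9 mm: ≤ 16 mm ⇒ R
Meropenem (26 mm) in 26–27 mm → Intermediate
Nafcillin: 1 μg/mL is in 0.5–1 μg/mL → Intermediate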